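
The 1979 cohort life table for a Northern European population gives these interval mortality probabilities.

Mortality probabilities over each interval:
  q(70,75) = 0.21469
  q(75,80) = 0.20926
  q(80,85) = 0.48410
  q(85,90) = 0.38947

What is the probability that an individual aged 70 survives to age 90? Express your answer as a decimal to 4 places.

Chaining the interval survival probabilities: (1 − 0.21469) × (1 − 0.20926) × (1 − 0.48410) × (1 − 0.38947).
= 0.78531 × 0.79074 × 0.51590 × 0.61053 = 0.195590.

0.1956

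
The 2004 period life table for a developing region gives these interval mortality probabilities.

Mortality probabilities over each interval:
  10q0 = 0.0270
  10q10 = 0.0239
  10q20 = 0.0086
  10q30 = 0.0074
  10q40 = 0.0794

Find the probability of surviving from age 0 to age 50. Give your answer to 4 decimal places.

0.8604

50p0 = (1 − 0.0270) × (1 − 0.0239) × (1 − 0.0086) × (1 − 0.0074) × (1 − 0.0794).
= 0.9730 × 0.9761 × 0.9914 × 0.9926 × 0.9206 = 0.860402.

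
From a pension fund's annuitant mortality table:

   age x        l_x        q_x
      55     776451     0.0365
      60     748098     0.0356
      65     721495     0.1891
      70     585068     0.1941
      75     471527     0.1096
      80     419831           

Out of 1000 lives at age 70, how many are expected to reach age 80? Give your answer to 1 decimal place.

717.6

The relevant probability is 419831/585068 = 0.717576.
Expected number = 1000 × 0.717576 = 717.6.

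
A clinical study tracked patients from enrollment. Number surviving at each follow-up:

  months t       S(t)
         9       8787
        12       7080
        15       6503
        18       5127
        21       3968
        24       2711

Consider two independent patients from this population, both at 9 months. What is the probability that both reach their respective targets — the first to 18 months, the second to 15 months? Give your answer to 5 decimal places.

p₁ = S(18)/S(9) = 5127/8787 = 0.583476; p₂ = S(15)/S(9) = 6503/8787 = 0.740071.
P(both) = p₁ × p₂ = 0.583476 × 0.740071 = 0.431814.

0.43181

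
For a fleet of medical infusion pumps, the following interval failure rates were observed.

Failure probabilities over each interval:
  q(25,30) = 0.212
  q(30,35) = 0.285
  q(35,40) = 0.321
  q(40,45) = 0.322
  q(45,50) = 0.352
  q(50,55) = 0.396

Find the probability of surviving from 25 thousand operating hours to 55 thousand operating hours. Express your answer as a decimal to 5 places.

0.10152

P(survive 25→55) = (1 − 0.212) × (1 − 0.285) × (1 − 0.321) × (1 − 0.322) × (1 − 0.352) × (1 − 0.396).
= 0.788 × 0.715 × 0.679 × 0.678 × 0.648 × 0.604 = 0.101518.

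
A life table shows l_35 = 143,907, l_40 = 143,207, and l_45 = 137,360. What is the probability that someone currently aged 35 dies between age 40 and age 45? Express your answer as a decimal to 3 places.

We want 5|5q35 = (l_40 − l_45)/l_35.
This is the probability of reaching 40 but not 45, conditional on being alive at 35: (l_40 − l_45) / l_35.
= (143,207 − 137,360) / 143,907 = 5,847 / 143,907 = 0.040630.

0.041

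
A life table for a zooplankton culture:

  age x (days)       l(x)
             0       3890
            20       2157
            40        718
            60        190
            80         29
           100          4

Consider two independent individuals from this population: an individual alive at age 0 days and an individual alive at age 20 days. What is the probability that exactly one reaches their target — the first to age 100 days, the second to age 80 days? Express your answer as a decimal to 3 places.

p₁ = l(100)/l(0) = 4/3890 = 0.001028; p₂ = l(80)/l(20) = 29/2157 = 0.013445.
P(exactly one) = p₁(1−p₂) + (1−p₁)p₂ = 0.001014 + 0.013431 = 0.014445.

0.014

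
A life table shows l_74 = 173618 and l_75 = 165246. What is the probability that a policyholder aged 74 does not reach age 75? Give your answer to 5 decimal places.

P(die before 75 | alive at 74) = 1 − l_75/l_74 = 1 − 165246/173618 = (8372)/173618 = 0.048221.

0.04822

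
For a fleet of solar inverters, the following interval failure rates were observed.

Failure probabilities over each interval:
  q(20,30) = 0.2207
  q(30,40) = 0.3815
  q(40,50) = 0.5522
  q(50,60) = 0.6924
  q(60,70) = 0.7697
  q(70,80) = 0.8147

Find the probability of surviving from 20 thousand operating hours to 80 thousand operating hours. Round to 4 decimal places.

Survival from 20 to 80 is the product of surviving each interval: (1 − 0.2207) × (1 − 0.3815) × (1 − 0.5522) × (1 − 0.6924) × (1 − 0.7697) × (1 − 0.8147).
= 0.7793 × 0.6185 × 0.4478 × 0.3076 × 0.2303 × 0.1853 = 0.002833.

0.0028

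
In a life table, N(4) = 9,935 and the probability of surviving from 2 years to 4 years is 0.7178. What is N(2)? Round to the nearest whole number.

N(2) = N(4) / p = 9,935 / 0.7178 = 13841.

13841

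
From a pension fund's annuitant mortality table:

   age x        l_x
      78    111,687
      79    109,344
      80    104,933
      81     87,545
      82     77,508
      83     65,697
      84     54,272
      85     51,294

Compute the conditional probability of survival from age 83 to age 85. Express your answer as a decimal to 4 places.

The conditional survival probability is l_85/l_83 = 51,294/65,697 = 0.780766.

0.7808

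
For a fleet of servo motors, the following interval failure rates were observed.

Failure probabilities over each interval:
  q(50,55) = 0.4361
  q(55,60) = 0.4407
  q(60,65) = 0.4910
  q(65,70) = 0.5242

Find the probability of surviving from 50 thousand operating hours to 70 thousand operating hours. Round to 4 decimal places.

Chaining the interval survival probabilities: (1 − 0.4361) × (1 − 0.4407) × (1 − 0.4910) × (1 − 0.5242).
= 0.5639 × 0.5593 × 0.5090 × 0.4758 = 0.076382.

0.0764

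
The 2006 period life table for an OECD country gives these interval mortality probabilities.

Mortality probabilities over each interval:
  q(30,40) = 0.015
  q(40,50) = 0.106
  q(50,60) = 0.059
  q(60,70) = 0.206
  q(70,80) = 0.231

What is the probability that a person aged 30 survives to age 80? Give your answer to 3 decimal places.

0.506

Chaining the interval survival probabilities: (1 − 0.015) × (1 − 0.106) × (1 − 0.059) × (1 − 0.206) × (1 − 0.231).
= 0.985 × 0.894 × 0.941 × 0.794 × 0.769 = 0.505953.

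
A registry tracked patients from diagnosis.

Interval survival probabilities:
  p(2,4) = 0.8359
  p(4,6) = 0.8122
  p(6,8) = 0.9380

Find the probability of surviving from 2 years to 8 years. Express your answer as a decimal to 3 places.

The overall survival probability is 0.8359 × 0.8122 × 0.9380.
= 0.636825.

0.637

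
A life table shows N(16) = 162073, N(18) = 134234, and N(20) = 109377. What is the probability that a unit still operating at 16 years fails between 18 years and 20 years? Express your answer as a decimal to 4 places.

0.1534

This is the probability of reaching 18 but not 20, conditional on being operational at 16: (N(18) − N(20)) / N(16).
= (134234 − 109377) / 162073 = 24857 / 162073 = 0.153369.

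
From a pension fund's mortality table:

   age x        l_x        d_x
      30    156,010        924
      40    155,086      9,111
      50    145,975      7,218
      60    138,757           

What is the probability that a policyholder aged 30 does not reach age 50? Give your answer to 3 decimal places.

0.064

P(die before 50 | alive at 30) = 1 − l_50/l_30 = 1 − 145,975/156,010 = (10,035)/156,010 = 0.064323.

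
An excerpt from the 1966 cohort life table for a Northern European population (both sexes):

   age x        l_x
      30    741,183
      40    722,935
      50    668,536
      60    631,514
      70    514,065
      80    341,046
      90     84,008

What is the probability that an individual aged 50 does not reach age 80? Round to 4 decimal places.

0.4899

P(die before 80 | alive at 50) = 1 − l_80/l_50 = 1 − 341,046/668,536 = (327,490)/668,536 = 0.489861.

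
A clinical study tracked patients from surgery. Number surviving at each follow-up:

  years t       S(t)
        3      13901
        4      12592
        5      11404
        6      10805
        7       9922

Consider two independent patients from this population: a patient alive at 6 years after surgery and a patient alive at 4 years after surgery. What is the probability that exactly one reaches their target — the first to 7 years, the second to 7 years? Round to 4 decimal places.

0.2591

p₁ = S(7)/S(6) = 9922/10805 = 0.918279; p₂ = S(7)/S(4) = 9922/12592 = 0.787961.
P(exactly one) = p₁(1−p₂) + (1−p₁)p₂ = 0.194711 + 0.064393 = 0.259104.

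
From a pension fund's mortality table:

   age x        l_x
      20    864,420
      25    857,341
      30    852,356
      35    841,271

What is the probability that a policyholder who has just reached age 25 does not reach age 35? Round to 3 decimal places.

P(die before 35 | alive at 25) = 1 − l_35/l_25 = 1 − 841,271/857,341 = (16,070)/857,341 = 0.018744.

0.019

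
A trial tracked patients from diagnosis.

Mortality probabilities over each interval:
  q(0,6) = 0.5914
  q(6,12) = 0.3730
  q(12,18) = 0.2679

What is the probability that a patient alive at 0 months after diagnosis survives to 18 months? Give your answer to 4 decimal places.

Chaining the interval survival probabilities: (1 − 0.5914) × (1 − 0.3730) × (1 − 0.2679).
= 0.4086 × 0.6270 × 0.7321 = 0.187558.

0.1876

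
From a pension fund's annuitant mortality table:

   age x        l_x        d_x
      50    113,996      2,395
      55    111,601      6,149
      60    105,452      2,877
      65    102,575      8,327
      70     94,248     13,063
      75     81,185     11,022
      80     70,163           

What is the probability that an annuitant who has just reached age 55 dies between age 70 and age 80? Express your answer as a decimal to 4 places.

0.2158

We want 15|10q55 = (l_70 − l_80)/l_55.
This is the probability of reaching 70 but not 80, conditional on being alive at 55: (l_70 − l_80) / l_55.
= (94,248 − 70,163) / 111,601 = 24,085 / 111,601 = 0.215813.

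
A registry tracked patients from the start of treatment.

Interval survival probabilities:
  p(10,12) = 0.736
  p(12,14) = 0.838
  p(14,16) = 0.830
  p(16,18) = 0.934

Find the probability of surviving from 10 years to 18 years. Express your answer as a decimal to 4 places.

Survival from 10 to 18 is the product of surviving each interval: 0.736 × 0.838 × 0.830 × 0.934.
= 0.478131.

0.4781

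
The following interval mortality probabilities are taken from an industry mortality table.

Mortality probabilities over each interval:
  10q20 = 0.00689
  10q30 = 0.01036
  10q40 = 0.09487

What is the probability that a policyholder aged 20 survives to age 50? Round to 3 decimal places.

0.890

30p20 = (1 − 0.00689) × (1 − 0.01036) × (1 − 0.09487).
= 0.99311 × 0.98964 × 0.90513 = 0.889581.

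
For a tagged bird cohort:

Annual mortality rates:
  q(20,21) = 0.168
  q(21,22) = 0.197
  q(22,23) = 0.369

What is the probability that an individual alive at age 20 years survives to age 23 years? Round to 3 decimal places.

0.422

The overall survival probability is (1 − 0.168) × (1 − 0.197) × (1 − 0.369).
= 0.832 × 0.803 × 0.631 = 0.421569.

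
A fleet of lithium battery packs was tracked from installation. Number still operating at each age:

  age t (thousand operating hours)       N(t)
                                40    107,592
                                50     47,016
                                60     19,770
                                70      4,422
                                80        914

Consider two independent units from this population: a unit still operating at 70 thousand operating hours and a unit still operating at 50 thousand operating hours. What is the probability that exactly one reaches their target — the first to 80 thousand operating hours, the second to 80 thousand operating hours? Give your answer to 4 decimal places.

0.2181

p₁ = N(80)/N(70) = 914/4,422 = 0.206694; p₂ = N(80)/N(50) = 914/47,016 = 0.019440.
P(exactly one) = p₁(1−p₂) + (1−p₁)p₂ = 0.202676 + 0.015422 = 0.218098.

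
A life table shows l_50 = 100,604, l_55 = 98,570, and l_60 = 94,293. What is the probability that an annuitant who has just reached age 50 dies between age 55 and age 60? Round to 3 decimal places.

We want 5|5q50 = (l_55 − l_60)/l_50.
This is the probability of reaching 55 but not 60, conditional on being alive at 50: (l_55 − l_60) / l_50.
= (98,570 − 94,293) / 100,604 = 4,277 / 100,604 = 0.042513.

0.043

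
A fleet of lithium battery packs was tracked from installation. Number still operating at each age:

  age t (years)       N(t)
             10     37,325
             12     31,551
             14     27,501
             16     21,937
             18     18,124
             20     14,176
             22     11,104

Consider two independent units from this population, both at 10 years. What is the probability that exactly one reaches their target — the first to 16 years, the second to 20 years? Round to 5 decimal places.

0.52109

p₁ = N(16)/N(10) = 21,937/37,325 = 0.587729; p₂ = N(20)/N(10) = 14,176/37,325 = 0.379799.
P(exactly one) = p₁(1−p₂) + (1−p₁)p₂ = 0.364510 + 0.156580 = 0.521090.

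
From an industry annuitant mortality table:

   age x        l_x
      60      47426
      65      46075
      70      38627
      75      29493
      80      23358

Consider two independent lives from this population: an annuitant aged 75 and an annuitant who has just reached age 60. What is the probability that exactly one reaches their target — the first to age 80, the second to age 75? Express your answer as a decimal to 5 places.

p₁ = l_80/l_75 = 23358/29493 = 0.791985; p₂ = l_75/l_60 = 29493/47426 = 0.621874.
P(exactly one) = p₁(1−p₂) + (1−p₁)p₂ = 0.299470 + 0.129359 = 0.428829.

0.42883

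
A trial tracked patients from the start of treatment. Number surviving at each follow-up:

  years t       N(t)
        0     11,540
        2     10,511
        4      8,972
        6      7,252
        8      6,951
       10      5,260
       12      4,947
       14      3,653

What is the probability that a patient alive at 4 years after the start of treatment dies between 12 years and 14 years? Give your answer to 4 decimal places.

This is the probability of reaching 12 but not 14, conditional on being alive at 4: (N(12) − N(14)) / N(4).
= (4,947 − 3,653) / 8,972 = 1,294 / 8,972 = 0.144226.

0.1442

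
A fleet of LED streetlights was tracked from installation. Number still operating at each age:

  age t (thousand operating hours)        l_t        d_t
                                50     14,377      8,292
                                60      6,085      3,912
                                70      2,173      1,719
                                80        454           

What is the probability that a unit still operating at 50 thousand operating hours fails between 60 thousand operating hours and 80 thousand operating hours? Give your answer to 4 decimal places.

This is the probability of reaching 60 but not 80, conditional on being operational at 50: (l_60 − l_80) / l_50.
= (6,085 − 454) / 14,377 = 5,631 / 14,377 = 0.391667.

0.3917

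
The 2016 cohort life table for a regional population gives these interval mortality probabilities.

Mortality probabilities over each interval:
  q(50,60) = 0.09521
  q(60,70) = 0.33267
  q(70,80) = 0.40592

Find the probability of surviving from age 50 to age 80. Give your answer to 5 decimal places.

0.35870

The overall survival probability is (1 − 0.09521) × (1 − 0.33267) × (1 − 0.40592).
= 0.90479 × 0.66733 × 0.59408 = 0.358702.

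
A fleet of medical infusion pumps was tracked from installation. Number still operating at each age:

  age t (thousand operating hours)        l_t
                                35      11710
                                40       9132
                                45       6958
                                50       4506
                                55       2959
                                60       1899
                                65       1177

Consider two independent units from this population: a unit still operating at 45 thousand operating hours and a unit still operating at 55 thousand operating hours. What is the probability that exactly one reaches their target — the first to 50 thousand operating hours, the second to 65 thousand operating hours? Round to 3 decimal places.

p₁ = l_50/l_45 = 4506/6958 = 0.647600; p₂ = l_65/l_55 = 1177/2959 = 0.397770.
P(exactly one) = p₁(1−p₂) + (1−p₁)p₂ = 0.390004 + 0.140174 = 0.530178.

0.530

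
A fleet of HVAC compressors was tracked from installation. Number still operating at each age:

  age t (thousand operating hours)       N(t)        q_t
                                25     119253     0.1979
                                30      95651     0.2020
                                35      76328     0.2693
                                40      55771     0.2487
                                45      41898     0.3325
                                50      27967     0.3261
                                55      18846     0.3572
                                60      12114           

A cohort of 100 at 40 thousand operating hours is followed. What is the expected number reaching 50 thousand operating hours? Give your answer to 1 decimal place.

The relevant probability is 27967/55771 = 0.501461.
Expected number = 100 × 0.501461 = 50.1.

50.1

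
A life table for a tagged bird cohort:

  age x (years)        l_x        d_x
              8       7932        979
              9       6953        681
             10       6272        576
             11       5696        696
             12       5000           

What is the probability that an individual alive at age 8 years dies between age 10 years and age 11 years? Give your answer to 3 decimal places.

This is the probability of reaching 10 but not 11, conditional on being alive at 8: (l_10 − l_11) / l_8.
= (6272 − 5696) / 7932 = 576 / 7932 = 0.072617.

0.073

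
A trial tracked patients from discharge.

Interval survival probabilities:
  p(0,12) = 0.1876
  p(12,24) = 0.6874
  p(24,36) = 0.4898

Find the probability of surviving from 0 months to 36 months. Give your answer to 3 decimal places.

Survival from 0 to 36 is the product of surviving each interval: 0.1876 × 0.6874 × 0.4898.
= 0.063163.

0.063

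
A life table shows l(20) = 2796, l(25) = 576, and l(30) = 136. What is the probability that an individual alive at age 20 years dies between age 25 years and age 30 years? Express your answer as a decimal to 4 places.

This is the probability of reaching 25 but not 30, conditional on being alive at 20: (l(25) − l(30)) / l(20).
= (576 − 136) / 2796 = 440 / 2796 = 0.157368.

0.1574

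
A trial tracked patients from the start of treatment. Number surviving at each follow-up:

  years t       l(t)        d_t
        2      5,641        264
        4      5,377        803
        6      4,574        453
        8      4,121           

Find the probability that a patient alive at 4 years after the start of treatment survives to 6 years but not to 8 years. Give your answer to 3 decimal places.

0.084

This is the probability of reaching 6 but not 8, conditional on being alive at 4: (l(6) − l(8)) / l(4).
= (4,574 − 4,121) / 5,377 = 453 / 5,377 = 0.084248.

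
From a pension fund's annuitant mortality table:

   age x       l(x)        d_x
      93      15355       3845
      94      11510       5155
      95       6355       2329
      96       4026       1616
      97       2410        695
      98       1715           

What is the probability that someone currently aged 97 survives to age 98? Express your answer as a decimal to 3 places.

0.712

The conditional survival probability is l(98)/l(97) = 1715/2410 = 0.711618.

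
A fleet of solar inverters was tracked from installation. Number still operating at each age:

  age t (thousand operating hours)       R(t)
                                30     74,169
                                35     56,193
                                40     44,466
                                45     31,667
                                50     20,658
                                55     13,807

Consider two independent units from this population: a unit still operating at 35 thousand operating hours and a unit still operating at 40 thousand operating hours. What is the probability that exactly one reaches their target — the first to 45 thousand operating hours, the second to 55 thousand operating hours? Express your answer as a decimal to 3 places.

p₁ = R(45)/R(35) = 31,667/56,193 = 0.563540; p₂ = R(55)/R(40) = 13,807/44,466 = 0.310507.
P(exactly one) = p₁(1−p₂) + (1−p₁)p₂ = 0.388557 + 0.135524 = 0.524081.

0.524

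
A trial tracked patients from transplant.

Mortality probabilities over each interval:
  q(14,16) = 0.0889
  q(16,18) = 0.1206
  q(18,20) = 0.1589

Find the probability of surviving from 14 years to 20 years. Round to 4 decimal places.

0.6739

P(survive 14→20) = (1 − 0.0889) × (1 − 0.1206) × (1 − 0.1589).
= 0.9111 × 0.8794 × 0.8411 = 0.673907.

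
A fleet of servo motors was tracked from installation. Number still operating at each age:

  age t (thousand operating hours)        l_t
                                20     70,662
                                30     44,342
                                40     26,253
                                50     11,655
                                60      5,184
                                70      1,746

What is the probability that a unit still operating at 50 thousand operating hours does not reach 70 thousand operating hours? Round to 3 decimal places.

0.850

P(fail before 70 | operational at 50) = 1 − l_70/l_50 = 1 − 1,746/11,655 = (9,909)/11,655 = 0.850193.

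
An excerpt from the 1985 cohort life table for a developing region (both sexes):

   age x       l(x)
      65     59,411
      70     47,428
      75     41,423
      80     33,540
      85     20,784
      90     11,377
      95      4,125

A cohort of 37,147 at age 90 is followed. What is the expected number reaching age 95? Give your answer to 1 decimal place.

The relevant probability is 4,125/11,377 = 0.362574.
Expected number = 37,147 × 0.362574 = 13468.5.

13468.5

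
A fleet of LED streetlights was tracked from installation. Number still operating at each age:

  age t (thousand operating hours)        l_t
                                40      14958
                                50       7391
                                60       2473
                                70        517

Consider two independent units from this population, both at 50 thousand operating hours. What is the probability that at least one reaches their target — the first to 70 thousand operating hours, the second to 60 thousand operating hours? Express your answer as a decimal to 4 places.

0.3811

p₁ = l_70/l_50 = 517/7391 = 0.069950; p₂ = l_60/l_50 = 2473/7391 = 0.334596.
P(at least one) = 1 − (1−p₁)(1−p₂) = 1 − 0.930050 × 0.665404 = 0.381141.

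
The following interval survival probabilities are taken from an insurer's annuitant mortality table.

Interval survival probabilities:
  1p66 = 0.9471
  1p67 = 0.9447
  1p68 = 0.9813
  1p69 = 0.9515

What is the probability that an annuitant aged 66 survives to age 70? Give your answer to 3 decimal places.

4p66 = 0.9471 × 0.9447 × 0.9813 × 0.9515.
= 0.835411.

0.835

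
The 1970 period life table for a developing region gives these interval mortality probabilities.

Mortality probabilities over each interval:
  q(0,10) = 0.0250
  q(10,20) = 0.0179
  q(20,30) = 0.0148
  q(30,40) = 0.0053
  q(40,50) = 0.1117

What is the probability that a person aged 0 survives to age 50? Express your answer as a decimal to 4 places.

0.8336

The overall survival probability is (1 − 0.0250) × (1 − 0.0179) × (1 − 0.0148) × (1 − 0.0053) × (1 − 0.1117).
= 0.9750 × 0.9821 × 0.9852 × 0.9947 × 0.8883 = 0.833559.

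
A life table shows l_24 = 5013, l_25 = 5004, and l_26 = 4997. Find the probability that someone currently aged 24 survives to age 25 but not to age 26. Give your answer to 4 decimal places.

We want 1|1q24 = (l_25 − l_26)/l_24.
This is the probability of reaching 25 but not 26, conditional on being alive at 24: (l_25 − l_26) / l_24.
= (5004 − 4997) / 5013 = 7 / 5013 = 0.001396.

0.0014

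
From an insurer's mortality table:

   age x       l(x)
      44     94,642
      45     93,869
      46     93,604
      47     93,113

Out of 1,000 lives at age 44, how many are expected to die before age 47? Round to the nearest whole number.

The relevant probability is 1 − 93,113/94,642 = 0.016156.
Expected number = 1,000 × 0.016156 = 16.

16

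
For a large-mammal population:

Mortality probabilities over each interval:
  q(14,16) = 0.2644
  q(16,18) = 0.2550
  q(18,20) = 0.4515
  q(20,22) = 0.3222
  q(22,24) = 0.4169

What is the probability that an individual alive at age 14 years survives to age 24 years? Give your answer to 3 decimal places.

0.119

Chaining the interval survival probabilities: (1 − 0.2644) × (1 − 0.2550) × (1 − 0.4515) × (1 − 0.3222) × (1 − 0.4169).
= 0.7356 × 0.7450 × 0.5485 × 0.6778 × 0.5831 = 0.118801.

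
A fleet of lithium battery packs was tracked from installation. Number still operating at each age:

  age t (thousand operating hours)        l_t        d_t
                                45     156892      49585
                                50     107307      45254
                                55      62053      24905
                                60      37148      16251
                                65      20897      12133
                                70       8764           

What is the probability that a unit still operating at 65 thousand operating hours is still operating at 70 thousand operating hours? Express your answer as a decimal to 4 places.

The conditional survival probability is l_70/l_65 = 8764/20897 = 0.419390.

0.4194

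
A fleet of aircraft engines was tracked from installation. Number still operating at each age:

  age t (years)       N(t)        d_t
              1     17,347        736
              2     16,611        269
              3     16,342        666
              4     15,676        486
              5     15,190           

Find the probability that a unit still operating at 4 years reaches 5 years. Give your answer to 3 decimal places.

The conditional survival probability is N(5)/N(4) = 15,190/15,676 = 0.968997.

0.969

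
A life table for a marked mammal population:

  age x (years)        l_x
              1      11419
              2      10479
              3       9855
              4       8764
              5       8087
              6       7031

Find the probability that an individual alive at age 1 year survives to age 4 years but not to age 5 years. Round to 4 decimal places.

0.0593

This is the probability of reaching 4 but not 5, conditional on being alive at 1: (l_4 − l_5) / l_1.
= (8764 − 8087) / 11419 = 677 / 11419 = 0.059287.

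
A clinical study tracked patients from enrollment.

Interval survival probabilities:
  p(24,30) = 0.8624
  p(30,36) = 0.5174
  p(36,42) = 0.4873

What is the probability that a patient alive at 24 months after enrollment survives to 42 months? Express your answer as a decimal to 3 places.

0.217

The overall survival probability is 0.8624 × 0.5174 × 0.4873.
= 0.217436.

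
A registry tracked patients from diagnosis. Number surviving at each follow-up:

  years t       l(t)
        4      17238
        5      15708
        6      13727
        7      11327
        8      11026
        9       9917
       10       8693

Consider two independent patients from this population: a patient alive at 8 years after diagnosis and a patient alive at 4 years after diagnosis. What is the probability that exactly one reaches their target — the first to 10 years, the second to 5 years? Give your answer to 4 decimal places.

0.2628

p₁ = l(10)/l(8) = 8693/11026 = 0.788409; p₂ = l(5)/l(4) = 15708/17238 = 0.911243.
P(exactly one) = p₁(1−p₂) + (1−p₁)p₂ = 0.069977 + 0.192811 = 0.262788.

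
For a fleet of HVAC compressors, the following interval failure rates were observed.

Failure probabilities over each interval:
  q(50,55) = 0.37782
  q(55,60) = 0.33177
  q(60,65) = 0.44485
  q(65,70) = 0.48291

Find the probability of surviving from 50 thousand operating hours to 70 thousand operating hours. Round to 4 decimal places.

0.1193

Survival from 50 to 70 is the product of surviving each interval: (1 − 0.37782) × (1 − 0.33177) × (1 − 0.44485) × (1 − 0.48291).
= 0.62218 × 0.66823 × 0.55515 × 0.51709 = 0.119349.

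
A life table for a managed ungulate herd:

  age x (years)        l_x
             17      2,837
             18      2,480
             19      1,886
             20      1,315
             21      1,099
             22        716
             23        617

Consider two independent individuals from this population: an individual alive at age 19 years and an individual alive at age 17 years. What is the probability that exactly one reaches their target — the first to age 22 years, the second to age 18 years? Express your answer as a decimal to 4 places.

0.5901

p₁ = l_22/l_19 = 716/1,886 = 0.379639; p₂ = l_18/l_17 = 2,480/2,837 = 0.874163.
P(exactly one) = p₁(1−p₂) + (1−p₁)p₂ = 0.047773 + 0.542297 = 0.590069.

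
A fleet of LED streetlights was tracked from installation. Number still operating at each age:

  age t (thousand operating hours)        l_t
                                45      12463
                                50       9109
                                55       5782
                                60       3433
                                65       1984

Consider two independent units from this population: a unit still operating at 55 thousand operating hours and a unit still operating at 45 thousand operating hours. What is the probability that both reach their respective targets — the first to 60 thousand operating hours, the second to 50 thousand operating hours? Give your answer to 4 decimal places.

0.4340

p₁ = l_60/l_55 = 3433/5782 = 0.593739; p₂ = l_50/l_45 = 9109/12463 = 0.730883.
P(both) = p₁ × p₂ = 0.593739 × 0.730883 = 0.433954.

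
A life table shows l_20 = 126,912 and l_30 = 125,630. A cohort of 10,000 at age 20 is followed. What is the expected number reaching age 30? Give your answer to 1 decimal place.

9899.0

The relevant probability is 125,630/126,912 = 0.989899.
Expected number = 10,000 × 0.989899 = 9899.0.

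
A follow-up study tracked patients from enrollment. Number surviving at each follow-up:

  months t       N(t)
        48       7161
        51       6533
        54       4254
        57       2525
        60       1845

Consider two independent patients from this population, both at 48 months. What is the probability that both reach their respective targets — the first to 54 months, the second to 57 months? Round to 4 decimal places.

p₁ = N(54)/N(48) = 4254/7161 = 0.594051; p₂ = N(57)/N(48) = 2525/7161 = 0.352604.
P(both) = p₁ × p₂ = 0.594051 × 0.352604 = 0.209465.

0.2095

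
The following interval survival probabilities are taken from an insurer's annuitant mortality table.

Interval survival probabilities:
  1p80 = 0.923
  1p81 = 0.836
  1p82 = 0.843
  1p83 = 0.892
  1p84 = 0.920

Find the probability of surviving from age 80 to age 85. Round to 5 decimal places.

0.53381

Survival from 80 to 85 is the product of surviving each interval: 0.923 × 0.836 × 0.843 × 0.892 × 0.920.
= 0.533812.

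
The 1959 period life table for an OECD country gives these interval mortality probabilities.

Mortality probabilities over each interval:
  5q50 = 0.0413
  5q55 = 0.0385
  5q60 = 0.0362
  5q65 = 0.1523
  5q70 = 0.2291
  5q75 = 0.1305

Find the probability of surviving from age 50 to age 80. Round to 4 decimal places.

0.5048

The overall survival probability is (1 − 0.0413) × (1 − 0.0385) × (1 − 0.0362) × (1 − 0.1523) × (1 − 0.2291) × (1 − 0.1305).
= 0.9587 × 0.9615 × 0.9638 × 0.8477 × 0.7709 × 0.8695 = 0.504811.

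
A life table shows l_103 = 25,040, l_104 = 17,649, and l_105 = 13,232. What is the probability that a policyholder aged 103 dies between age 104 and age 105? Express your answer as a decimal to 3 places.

0.176

We want 1|1q103 = (l_104 − l_105)/l_103.
This is the probability of reaching 104 but not 105, conditional on being alive at 103: (l_104 − l_105) / l_103.
= (17,649 − 13,232) / 25,040 = 4,417 / 25,040 = 0.176398.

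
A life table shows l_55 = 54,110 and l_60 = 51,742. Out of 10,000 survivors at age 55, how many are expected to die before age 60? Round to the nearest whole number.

The relevant probability is 1 − 51,742/54,110 = 0.043763.
Expected number = 10,000 × 0.043763 = 438.

438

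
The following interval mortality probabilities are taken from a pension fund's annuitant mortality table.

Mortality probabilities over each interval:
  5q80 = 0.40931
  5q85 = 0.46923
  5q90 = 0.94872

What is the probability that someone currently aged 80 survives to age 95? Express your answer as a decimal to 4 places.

Chaining the interval survival probabilities: (1 − 0.40931) × (1 − 0.46923) × (1 − 0.94872).
= 0.59069 × 0.53077 × 0.05128 = 0.016077.

0.0161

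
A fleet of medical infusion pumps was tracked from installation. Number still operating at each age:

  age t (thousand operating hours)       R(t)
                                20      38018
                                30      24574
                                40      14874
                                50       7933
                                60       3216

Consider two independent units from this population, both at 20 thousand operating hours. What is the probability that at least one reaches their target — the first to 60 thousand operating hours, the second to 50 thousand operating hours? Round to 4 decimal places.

0.2756

p₁ = R(60)/R(20) = 3216/38018 = 0.084592; p₂ = R(50)/R(20) = 7933/38018 = 0.208664.
P(at least one) = 1 − (1−p₁)(1−p₂) = 1 − 0.915408 × 0.791336 = 0.275605.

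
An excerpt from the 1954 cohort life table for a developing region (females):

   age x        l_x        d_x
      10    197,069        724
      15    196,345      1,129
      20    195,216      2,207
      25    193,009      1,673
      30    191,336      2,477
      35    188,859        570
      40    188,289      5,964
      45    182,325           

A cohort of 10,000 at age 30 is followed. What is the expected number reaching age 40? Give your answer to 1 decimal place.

9840.8

The relevant probability is 188,289/191,336 = 0.984075.
Expected number = 10,000 × 0.984075 = 9840.8.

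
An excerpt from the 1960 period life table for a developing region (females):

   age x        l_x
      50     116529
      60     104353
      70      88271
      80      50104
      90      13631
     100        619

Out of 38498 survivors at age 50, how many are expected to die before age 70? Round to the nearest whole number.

9336

The relevant probability is 1 − 88271/116529 = 0.242498.
Expected number = 38498 × 0.242498 = 9336.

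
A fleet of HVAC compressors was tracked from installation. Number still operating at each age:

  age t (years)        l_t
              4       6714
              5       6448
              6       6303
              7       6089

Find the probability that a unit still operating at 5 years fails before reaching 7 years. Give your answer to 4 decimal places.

0.0557

P(fail before 7 | operational at 5) = 1 − l_7/l_5 = 1 − 6089/6448 = (359)/6448 = 0.055676.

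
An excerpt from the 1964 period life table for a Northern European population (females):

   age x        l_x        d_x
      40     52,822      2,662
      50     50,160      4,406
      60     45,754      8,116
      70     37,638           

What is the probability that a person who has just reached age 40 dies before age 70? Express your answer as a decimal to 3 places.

P(die before 70 | alive at 40) = 1 − l_70/l_40 = 1 − 37,638/52,822 = (15,184)/52,822 = 0.287456.

0.287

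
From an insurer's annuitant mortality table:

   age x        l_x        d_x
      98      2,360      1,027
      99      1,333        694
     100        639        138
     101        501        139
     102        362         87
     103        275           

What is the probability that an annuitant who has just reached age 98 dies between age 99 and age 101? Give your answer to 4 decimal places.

We want 1|2q98 = (l_99 − l_101)/l_98.
This is the probability of reaching 99 but not 101, conditional on being alive at 98: (l_99 − l_101) / l_98.
= (1,333 − 501) / 2,360 = 832 / 2,360 = 0.352542.

0.3525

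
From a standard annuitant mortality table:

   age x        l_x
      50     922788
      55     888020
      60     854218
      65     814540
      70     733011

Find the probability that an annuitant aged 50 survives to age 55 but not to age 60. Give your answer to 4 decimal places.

0.0366

We want 5|5q50 = (l_55 − l_60)/l_50.
This is the probability of reaching 55 but not 60, conditional on being alive at 50: (l_55 − l_60) / l_50.
= (888020 − 854218) / 922788 = 33802 / 922788 = 0.036630.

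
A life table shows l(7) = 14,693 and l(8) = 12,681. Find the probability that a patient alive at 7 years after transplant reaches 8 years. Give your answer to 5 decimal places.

The conditional survival probability is l(8)/l(7) = 12,681/14,693 = 0.863064.

0.86306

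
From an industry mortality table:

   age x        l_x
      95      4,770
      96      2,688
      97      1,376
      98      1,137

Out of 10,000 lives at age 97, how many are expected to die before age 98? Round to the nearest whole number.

1737

The relevant probability is 1 − 1,137/1,376 = 0.173692.
Expected number = 10,000 × 0.173692 = 1737.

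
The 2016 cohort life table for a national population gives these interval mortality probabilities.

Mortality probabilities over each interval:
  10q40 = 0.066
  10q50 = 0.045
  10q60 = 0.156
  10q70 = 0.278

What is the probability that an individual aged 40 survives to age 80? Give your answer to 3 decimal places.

0.544

The overall survival probability is (1 − 0.066) × (1 − 0.045) × (1 − 0.156) × (1 − 0.278).
= 0.934 × 0.955 × 0.844 × 0.722 = 0.543538.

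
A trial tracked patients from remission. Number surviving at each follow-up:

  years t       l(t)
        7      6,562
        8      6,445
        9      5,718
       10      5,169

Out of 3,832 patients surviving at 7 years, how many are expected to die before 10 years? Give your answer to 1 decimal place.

The relevant probability is 1 − 5,169/6,562 = 0.212283.
Expected number = 3,832 × 0.212283 = 813.5.

813.5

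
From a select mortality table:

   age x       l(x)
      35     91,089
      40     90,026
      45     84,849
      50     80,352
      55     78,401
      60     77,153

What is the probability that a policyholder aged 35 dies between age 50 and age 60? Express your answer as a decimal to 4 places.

This is the probability of reaching 50 but not 60, conditional on being alive at 35: (l(50) − l(60)) / l(35).
= (80,352 − 77,153) / 91,089 = 3,199 / 91,089 = 0.035119.

0.0351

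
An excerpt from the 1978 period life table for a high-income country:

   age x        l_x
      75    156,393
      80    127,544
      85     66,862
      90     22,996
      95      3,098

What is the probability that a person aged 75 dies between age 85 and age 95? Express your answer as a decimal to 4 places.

0.4077

We want 10|10q75 = (l_85 − l_95)/l_75.
This is the probability of reaching 85 but not 95, conditional on being alive at 75: (l_85 − l_95) / l_75.
= (66,862 − 3,098) / 156,393 = 63,764 / 156,393 = 0.407716.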